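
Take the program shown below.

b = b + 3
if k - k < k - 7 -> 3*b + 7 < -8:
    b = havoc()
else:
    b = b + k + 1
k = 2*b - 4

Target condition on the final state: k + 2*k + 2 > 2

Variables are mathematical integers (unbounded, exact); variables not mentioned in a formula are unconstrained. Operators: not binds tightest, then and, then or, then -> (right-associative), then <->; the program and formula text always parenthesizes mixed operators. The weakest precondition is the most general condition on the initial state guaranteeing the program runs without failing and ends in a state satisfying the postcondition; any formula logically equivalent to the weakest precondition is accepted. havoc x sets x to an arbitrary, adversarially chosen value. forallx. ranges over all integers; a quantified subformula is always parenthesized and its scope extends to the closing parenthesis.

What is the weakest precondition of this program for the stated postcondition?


Working backward. After the program, the postcondition k + 2*k + 2 > 2 must hold; in canonical form it is 3*k > 0.
Before k := 2*b - 4: 6*b > 12
Then branch requires forall b_1. 6*b_1 > 12; else branch requires 6*b + 6*k > 6.
Before the if: ((k > 7 -> 3*b < -15) -> (forall b_1. 6*b_1 > 12)) and ((not (k > 7 -> 3*b < -15)) -> 6*b + 6*k > 6)
Before b := b + 3: ((k > 7 -> 3*b < -24) -> (forall b_1. 6*b_1 > 12)) and ((not (k > 7 -> 3*b < -24)) -> 6*b + 6*k > -12)
Answer: WP = ((k > 7 -> 3*b < -24) -> (forall b_1. 6*b_1 > 12)) and ((not (k > 7 -> 3*b < -24)) -> 6*b + 6*k > -12)


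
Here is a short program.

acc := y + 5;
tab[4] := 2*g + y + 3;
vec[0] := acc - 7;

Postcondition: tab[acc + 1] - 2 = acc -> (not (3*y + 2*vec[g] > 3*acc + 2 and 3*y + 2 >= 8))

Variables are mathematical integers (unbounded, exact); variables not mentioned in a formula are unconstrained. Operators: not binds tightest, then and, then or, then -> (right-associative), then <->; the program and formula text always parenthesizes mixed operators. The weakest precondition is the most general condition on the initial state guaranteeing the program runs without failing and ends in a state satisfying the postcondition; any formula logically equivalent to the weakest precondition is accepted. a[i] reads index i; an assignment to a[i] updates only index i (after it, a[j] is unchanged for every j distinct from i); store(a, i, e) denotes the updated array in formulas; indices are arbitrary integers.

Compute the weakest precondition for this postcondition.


Working backward. After the program, the postcondition tab[acc + 1] - 2 = acc -> (not (3*y + 2*vec[g] > 3*acc + 2 and 3*y + 2 >= 8)) must hold; in canonical form it is tab[acc + 1] = acc + 2 -> (not (2*vec[g] + 3*y > 3*acc + 2 and 3*y >= 6)).
Before vec[0] := acc - 7: tab[acc + 1] = acc + 2 -> (not (2*store(vec, 0, acc - 7)[g] + 3*y > 3*acc + 2 and 3*y >= 6))
Before tab[4] := 2*g + y + 3: store(tab, 4, 2*g + y + 3)[acc + 1] = acc + 2 -> (not (2*store(vec, 0, acc - 7)[g] + 3*y > 3*acc + 2 and 3*y >= 6))
Before acc := y + 5: store(tab, 4, 2*g + y + 3)[y + 6] = y + 7 -> (not (2*store(vec, 0, y - 2)[g] > 17 and 3*y >= 6))
Answer: WP = store(tab, 4, 2*g + y + 3)[y + 6] = y + 7 -> (not (2*store(vec, 0, y - 2)[g] > 17 and 3*y >= 6))


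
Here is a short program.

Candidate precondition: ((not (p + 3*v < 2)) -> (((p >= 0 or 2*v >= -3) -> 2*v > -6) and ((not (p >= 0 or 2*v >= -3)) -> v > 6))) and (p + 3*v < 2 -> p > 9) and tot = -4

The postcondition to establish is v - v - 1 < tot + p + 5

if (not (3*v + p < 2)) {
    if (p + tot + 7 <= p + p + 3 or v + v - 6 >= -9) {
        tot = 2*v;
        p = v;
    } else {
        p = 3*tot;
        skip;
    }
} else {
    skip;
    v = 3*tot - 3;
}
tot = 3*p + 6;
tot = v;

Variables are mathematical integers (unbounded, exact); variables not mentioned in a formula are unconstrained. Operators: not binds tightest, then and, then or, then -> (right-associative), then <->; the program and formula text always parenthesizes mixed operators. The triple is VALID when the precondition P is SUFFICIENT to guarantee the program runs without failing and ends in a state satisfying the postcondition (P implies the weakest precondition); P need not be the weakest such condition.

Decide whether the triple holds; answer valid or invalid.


Working backward. After the program, the postcondition v - v - 1 < tot + p + 5 must hold; in canonical form it is p + tot > -6.
Before tot := v: p + v > -6
Before tot := 3*p + 6: p + v > -6
Then branch requires ((tot <= p - 4 or 2*v >= -3) -> 2*v > -6) and ((not (tot <= p - 4 or 2*v >= -3)) -> 3*tot + v > -6); else branch requires p + 3*tot > -3.
Before the if: ((not (p + 3*v < 2)) -> (((tot <= p - 4 or 2*v >= -3) -> 2*v > -6) and ((not (tot <= p - 4 or 2*v >= -3)) -> 3*tot + v > -6))) and (p + 3*v < 2 -> p + 3*tot > -3)
The weakest precondition is ((not (p + 3*v < 2)) -> (((tot <= p - 4 or 2*v >= -3) -> 2*v > -6) and ((not (tot <= p - 4 or 2*v >= -3)) -> 3*tot + v > -6))) and (p + 3*v < 2 -> p + 3*tot > -3).
Check whether ((not (p + 3*v < 2)) -> (((p >= 0 or 2*v >= -3) -> 2*v > -6) and ((not (p >= 0 or 2*v >= -3)) -> v > 6))) and (p + 3*v < 2 -> p > 9) and tot = -4 implies it.
Every state satisfying the precondition satisfies the weakest precondition: the implication holds.
Answer: valid


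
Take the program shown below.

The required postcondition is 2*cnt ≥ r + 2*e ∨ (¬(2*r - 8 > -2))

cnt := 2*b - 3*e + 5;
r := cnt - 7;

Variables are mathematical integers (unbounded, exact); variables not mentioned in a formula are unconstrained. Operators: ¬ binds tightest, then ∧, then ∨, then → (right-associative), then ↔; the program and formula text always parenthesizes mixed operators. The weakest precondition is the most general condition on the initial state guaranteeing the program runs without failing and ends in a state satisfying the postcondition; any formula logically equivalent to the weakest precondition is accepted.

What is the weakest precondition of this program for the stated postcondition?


Working backward. After the program, the postcondition 2*cnt ≥ r + 2*e ∨ (¬(2*r - 8 > -2)) must hold; in canonical form it is 2*cnt ≥ 2*e + r ∨ (¬(2*r > 6)).
Before r := cnt - 7: cnt ≥ 2*e - 7 ∨ (¬(2*cnt > 20))
Before cnt := 2*b - 3*e + 5: 2*b ≥ 5*e - 12 ∨ (¬(4*b > 6*e + 10))
Answer: WP = 2*b ≥ 5*e - 12 ∨ (¬(4*b > 6*e + 10))


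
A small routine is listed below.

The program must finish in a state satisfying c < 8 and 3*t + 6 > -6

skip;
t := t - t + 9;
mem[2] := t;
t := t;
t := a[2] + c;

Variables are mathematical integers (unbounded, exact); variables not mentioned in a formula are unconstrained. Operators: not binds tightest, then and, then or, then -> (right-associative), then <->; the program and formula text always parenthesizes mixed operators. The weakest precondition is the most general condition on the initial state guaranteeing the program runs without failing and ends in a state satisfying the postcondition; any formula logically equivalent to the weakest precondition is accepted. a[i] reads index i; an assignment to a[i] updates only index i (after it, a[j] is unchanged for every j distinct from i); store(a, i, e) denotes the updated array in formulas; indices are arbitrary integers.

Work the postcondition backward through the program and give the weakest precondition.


Working backward. After the program, the postcondition c < 8 and 3*t + 6 > -6 must hold; in canonical form it is c < 8 and 3*t > -12.
Before t := a[2] + c: c < 8 and 3*a[2] + 3*c > -12
Before t := t: c < 8 and 3*a[2] + 3*c > -12
Before mem[2] := t: c < 8 and 3*a[2] + 3*c > -12
Before t := t - t + 9: c < 8 and 3*a[2] + 3*c > -12
Before skip: c < 8 and 3*a[2] + 3*c > -12
Answer: WP = c < 8 and 3*a[2] + 3*c > -12


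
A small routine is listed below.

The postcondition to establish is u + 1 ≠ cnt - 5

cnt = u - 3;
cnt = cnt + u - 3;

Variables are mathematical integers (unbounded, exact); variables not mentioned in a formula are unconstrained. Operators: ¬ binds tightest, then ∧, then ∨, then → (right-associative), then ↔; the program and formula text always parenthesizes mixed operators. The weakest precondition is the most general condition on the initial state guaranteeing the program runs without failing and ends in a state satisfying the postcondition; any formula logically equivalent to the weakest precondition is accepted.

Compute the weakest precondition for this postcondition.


Working backward. After the program, the postcondition u + 1 ≠ cnt - 5 must hold; in canonical form it is u ≠ cnt - 6.
Before cnt := cnt + u - 3: cnt ≠ 9
Before cnt := u - 3: u ≠ 12
Answer: WP = u ≠ 12


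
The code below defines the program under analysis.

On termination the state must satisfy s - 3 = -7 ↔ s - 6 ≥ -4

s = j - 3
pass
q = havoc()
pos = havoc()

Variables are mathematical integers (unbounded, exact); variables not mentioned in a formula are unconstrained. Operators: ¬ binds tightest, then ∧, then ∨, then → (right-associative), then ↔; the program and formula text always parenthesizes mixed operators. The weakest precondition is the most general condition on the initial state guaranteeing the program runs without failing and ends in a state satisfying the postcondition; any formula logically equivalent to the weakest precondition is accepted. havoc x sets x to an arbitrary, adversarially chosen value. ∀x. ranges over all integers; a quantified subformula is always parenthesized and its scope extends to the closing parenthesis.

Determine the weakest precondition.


Working backward. After the program, the postcondition s - 3 = -7 ↔ s - 6 ≥ -4 must hold; in canonical form it is s = -4 ↔ s ≥ 2.
Before havoc pos: s = -4 ↔ s ≥ 2
Before havoc q: s = -4 ↔ s ≥ 2
Before skip: s = -4 ↔ s ≥ 2
Before s := j - 3: j = -1 ↔ j ≥ 5
Answer: WP = j = -1 ↔ j ≥ 5


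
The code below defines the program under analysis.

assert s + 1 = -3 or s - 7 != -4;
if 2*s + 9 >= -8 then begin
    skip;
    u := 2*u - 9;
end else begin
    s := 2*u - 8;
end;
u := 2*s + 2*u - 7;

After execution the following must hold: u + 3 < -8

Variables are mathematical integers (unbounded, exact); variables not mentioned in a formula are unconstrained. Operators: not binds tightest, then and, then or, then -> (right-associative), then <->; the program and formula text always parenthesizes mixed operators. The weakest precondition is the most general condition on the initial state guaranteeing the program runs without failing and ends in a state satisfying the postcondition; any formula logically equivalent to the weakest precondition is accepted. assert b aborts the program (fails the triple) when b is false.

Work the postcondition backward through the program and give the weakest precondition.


Working backward. After the program, the postcondition u + 3 < -8 must hold; in canonical form it is u < -11.
Before u := 2*s + 2*u - 7: 2*s + 2*u < -4
Then branch requires 2*s + 4*u < 14; else branch requires 6*u < 12.
Before the if: (2*s >= -17 -> 2*s + 4*u < 14) and ((not (2*s >= -17)) -> 6*u < 12)
Before assert s + 1 = -3 or s - 7 != -4: (s = -4 or s != 3) and (2*s >= -17 -> 2*s + 4*u < 14) and ((not (2*s >= -17)) -> 6*u < 12)
Answer: WP = (s = -4 or s != 3) and (2*s >= -17 -> 2*s + 4*u < 14) and ((not (2*s >= -17)) -> 6*u < 12)


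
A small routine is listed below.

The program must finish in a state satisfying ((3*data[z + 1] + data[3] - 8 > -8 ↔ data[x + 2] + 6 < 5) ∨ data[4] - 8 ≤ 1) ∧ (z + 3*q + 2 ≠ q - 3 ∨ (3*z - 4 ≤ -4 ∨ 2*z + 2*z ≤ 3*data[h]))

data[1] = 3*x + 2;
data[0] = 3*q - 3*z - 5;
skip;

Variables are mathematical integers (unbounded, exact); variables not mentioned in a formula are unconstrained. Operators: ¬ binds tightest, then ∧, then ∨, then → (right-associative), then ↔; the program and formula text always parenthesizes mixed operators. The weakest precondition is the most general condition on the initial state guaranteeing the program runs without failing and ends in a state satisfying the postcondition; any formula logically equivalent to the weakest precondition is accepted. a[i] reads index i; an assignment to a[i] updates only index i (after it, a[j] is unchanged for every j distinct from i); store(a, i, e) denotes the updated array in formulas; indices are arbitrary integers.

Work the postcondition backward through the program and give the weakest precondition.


Working backward. After the program, the postcondition ((3*data[z + 1] + data[3] - 8 > -8 ↔ data[x + 2] + 6 < 5) ∨ data[4] - 8 ≤ 1) ∧ (z + 3*q + 2 ≠ q - 3 ∨ (3*z - 4 ≤ -4 ∨ 2*z + 2*z ≤ 3*data[h])) must hold; in canonical form it is ((3*data[z + 1] + data[3] > 0 ↔ data[x + 2] < -1) ∨ data[4] ≤ 9) ∧ (2*q + z ≠ -5 ∨ 3*z ≤ 0 ∨ 4*z ≤ 3*data[h]).
Before skip: ((3*data[z + 1] + data[3] > 0 ↔ data[x + 2] < -1) ∨ data[4] ≤ 9) ∧ (2*q + z ≠ -5 ∨ 3*z ≤ 0 ∨ 4*z ≤ 3*data[h])
Before data[0] := 3*q - 3*z - 5: ((data[3] + 3*store(data, 0, 3*q - 3*z - 5)[z + 1] > 0 ↔ store(data, 0, 3*q - 3*z - 5)[x + 2] < -1) ∨ data[4] ≤ 9) ∧ (2*q + z ≠ -5 ∨ 3*z ≤ 0 ∨ 4*z ≤ 3*store(data, 0, 3*q - 3*z - 5)[h])
Before data[1] := 3*x + 2: ((data[3] + 3*store(store(data, 1, 3*x + 2), 0, 3*q - 3*z - 5)[z + 1] > 0 ↔ store(store(data, 1, 3*x + 2), 0, 3*q - 3*z - 5)[x + 2] < -1) ∨ data[4] ≤ 9) ∧ (2*q + z ≠ -5 ∨ 3*z ≤ 0 ∨ 4*z ≤ 3*store(store(data, 1, 3*x + 2), 0, 3*q - 3*z - 5)[h])
Answer: WP = ((data[3] + 3*store(store(data, 1, 3*x + 2), 0, 3*q - 3*z - 5)[z + 1] > 0 ↔ store(store(data, 1, 3*x + 2), 0, 3*q - 3*z - 5)[x + 2] < -1) ∨ data[4] ≤ 9) ∧ (2*q + z ≠ -5 ∨ 3*z ≤ 0 ∨ 4*z ≤ 3*store(store(data, 1, 3*x + 2), 0, 3*q - 3*z - 5)[h])


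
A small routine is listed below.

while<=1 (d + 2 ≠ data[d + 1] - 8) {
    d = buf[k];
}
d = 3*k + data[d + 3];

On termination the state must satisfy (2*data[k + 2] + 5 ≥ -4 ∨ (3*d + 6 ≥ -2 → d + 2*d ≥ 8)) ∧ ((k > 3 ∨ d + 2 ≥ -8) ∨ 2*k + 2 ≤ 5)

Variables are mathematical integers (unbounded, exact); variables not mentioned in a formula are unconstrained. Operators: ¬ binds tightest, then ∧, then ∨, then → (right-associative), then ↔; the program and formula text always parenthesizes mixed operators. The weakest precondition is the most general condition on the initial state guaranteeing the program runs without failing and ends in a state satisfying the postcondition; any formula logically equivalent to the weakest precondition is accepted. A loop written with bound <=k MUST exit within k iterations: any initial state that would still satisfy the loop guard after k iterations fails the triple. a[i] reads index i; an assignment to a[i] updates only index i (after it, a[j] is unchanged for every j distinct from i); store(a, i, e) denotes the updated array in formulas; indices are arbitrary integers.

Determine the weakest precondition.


Working backward. After the program, the postcondition (2*data[k + 2] + 5 ≥ -4 ∨ (3*d + 6 ≥ -2 → d + 2*d ≥ 8)) ∧ ((k > 3 ∨ d + 2 ≥ -8) ∨ 2*k + 2 ≤ 5) must hold; in canonical form it is (2*data[k + 2] ≥ -9 ∨ (3*d ≥ -8 → 3*d ≥ 8)) ∧ (k > 3 ∨ d ≥ -10 ∨ 2*k ≤ 3).
Before d := 3*k + data[d + 3]: (2*data[k + 2] ≥ -9 ∨ (3*data[d + 3] + 9*k ≥ -8 → 3*data[d + 3] + 9*k ≥ 8)) ∧ (k > 3 ∨ data[d + 3] + 3*k ≥ -10 ∨ 2*k ≤ 3)
Before the loop (bound <=1), unroll the exhaustion recursion (WP_0 = exit-now case; WP_j = one more guarded iteration, up to j = 1):
  WP_0: (¬(d ≠ data[d + 1] - 10)) ∧ (2*data[k + 2] ≥ -9 ∨ (3*data[d + 3] + 9*k ≥ -8 → 3*data[d + 3] + 9*k ≥ 8)) ∧ (k > 3 ∨ data[d + 3] + 3*k ≥ -10 ∨ 2*k ≤ 3)
  WP_1: (d ≠ data[d + 1] - 10 → ((¬(buf[k] ≠ data[buf[k] + 1] - 10)) ∧ (2*data[k + 2] ≥ -9 ∨ (3*data[buf[k] + 3] + 9*k ≥ -8 → 3*data[buf[k] + 3] + 9*k ≥ 8)) ∧ (k > 3 ∨ data[buf[k] + 3] + 3*k ≥ -10 ∨ 2*k ≤ 3))) ∧ ((¬(d ≠ data[d + 1] - 10)) → ((2*data[k + 2] ≥ -9 ∨ (3*data[d + 3] + 9*k ≥ -8 → 3*data[d + 3] + 9*k ≥ 8)) ∧ (k > 3 ∨ data[d + 3] + 3*k ≥ -10 ∨ 2*k ≤ 3)))
So before the loop: (d ≠ data[d + 1] - 10 → ((¬(buf[k] ≠ data[buf[k] + 1] - 10)) ∧ (2*data[k + 2] ≥ -9 ∨ (3*data[buf[k] + 3] + 9*k ≥ -8 → 3*data[buf[k] + 3] + 9*k ≥ 8)) ∧ (k > 3 ∨ data[buf[k] + 3] + 3*k ≥ -10 ∨ 2*k ≤ 3))) ∧ ((¬(d ≠ data[d + 1] - 10)) → ((2*data[k + 2] ≥ -9 ∨ (3*data[d + 3] + 9*k ≥ -8 → 3*data[d + 3] + 9*k ≥ 8)) ∧ (k > 3 ∨ data[d + 3] + 3*k ≥ -10 ∨ 2*k ≤ 3)))
Answer: WP = (d ≠ data[d + 1] - 10 → ((¬(buf[k] ≠ data[buf[k] + 1] - 10)) ∧ (2*data[k + 2] ≥ -9 ∨ (3*data[buf[k] + 3] + 9*k ≥ -8 → 3*data[buf[k] + 3] + 9*k ≥ 8)) ∧ (k > 3 ∨ data[buf[k] + 3] + 3*k ≥ -10 ∨ 2*k ≤ 3))) ∧ ((¬(d ≠ data[d + 1] - 10)) → ((2*data[k + 2] ≥ -9 ∨ (3*data[d + 3] + 9*k ≥ -8 → 3*data[d + 3] + 9*k ≥ 8)) ∧ (k > 3 ∨ data[d + 3] + 3*k ≥ -10 ∨ 2*k ≤ 3)))


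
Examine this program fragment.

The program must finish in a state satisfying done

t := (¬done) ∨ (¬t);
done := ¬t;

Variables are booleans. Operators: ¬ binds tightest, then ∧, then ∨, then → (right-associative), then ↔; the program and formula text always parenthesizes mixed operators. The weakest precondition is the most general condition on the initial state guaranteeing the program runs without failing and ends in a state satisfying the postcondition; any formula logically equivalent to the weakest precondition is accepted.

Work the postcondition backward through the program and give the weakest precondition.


Working backward. After the program, done must hold.
Before done := ¬t: ¬t
Before t := (¬done) ∨ (¬t): ¬((¬done) ∨ (¬t))
Answer: WP = ¬((¬done) ∨ (¬t))


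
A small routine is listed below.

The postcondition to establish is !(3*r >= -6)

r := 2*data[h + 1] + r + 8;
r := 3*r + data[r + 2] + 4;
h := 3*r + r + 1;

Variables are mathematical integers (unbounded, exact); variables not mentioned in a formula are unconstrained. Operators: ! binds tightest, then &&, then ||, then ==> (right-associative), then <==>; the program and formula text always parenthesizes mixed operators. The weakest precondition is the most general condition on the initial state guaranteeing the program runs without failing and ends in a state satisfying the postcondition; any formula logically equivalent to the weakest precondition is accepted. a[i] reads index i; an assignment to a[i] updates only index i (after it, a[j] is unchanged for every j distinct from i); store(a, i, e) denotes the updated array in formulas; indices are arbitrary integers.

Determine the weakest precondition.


Working backward. After the program, !(3*r >= -6) must hold.
Before h := 3*r + r + 1: !(3*r >= -6)
Before r := 3*r + data[r + 2] + 4: !(3*data[r + 2] + 9*r >= -18)
Before r := 2*data[h + 1] + r + 8: !(3*data[2*data[h + 1] + r + 10] + 18*data[h + 1] + 9*r >= -90)
Answer: WP = !(3*data[2*data[h + 1] + r + 10] + 18*data[h + 1] + 9*r >= -90)


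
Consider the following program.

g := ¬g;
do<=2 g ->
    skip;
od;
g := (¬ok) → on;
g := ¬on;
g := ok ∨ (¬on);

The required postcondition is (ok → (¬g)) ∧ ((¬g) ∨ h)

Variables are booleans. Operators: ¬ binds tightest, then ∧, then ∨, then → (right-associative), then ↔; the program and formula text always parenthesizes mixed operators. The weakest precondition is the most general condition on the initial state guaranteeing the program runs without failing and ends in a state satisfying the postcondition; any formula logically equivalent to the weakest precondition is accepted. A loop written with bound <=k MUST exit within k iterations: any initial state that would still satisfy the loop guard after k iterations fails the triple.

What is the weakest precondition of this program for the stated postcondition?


Working backward. After the program, (ok → (¬g)) ∧ ((¬g) ∨ h) must hold.
Before g := ok ∨ (¬on): (ok → (¬(ok ∨ (¬on)))) ∧ ((¬(ok ∨ (¬on))) ∨ h)
Before g := ¬on: (ok → (¬(ok ∨ (¬on)))) ∧ ((¬(ok ∨ (¬on))) ∨ h)
Before g := (¬ok) → on: (ok → (¬(ok ∨ (¬on)))) ∧ ((¬(ok ∨ (¬on))) ∨ h)
Before the loop (bound <=2), unroll the exhaustion recursion (WP_0 = exit-now case; WP_j = one more guarded iteration, up to j = 2):
  WP_0: (¬g) ∧ (ok → (¬(ok ∨ (¬on)))) ∧ ((¬(ok ∨ (¬on))) ∨ h)
  WP_1: (g → ((¬g) ∧ (ok → (¬(ok ∨ (¬on)))) ∧ ((¬(ok ∨ (¬on))) ∨ h))) ∧ ((¬g) → ((ok → (¬(ok ∨ (¬on)))) ∧ ((¬(ok ∨ (¬on))) ∨ h)))
  WP_2: (g → ((g → ((¬g) ∧ (ok → (¬(ok ∨ (¬on)))) ∧ ((¬(ok ∨ (¬on))) ∨ h))) ∧ ((¬g) → ((ok → (¬(ok ∨ (¬on)))) ∧ ((¬(ok ∨ (¬on))) ∨ h))))) ∧ ((¬g) → ((ok → (¬(ok ∨ (¬on)))) ∧ ((¬(ok ∨ (¬on))) ∨ h)))
So before the loop: (g → ((g → ((¬g) ∧ (ok → (¬(ok ∨ (¬on)))) ∧ ((¬(ok ∨ (¬on))) ∨ h))) ∧ ((¬g) → ((ok → (¬(ok ∨ (¬on)))) ∧ ((¬(ok ∨ (¬on))) ∨ h))))) ∧ ((¬g) → ((ok → (¬(ok ∨ (¬on)))) ∧ ((¬(ok ∨ (¬on))) ∨ h)))
Before g := ¬g: ((¬g) → (((¬g) → (g ∧ (ok → (¬(ok ∨ (¬on)))) ∧ ((¬(ok ∨ (¬on))) ∨ h))) ∧ (g → ((ok → (¬(ok ∨ (¬on)))) ∧ ((¬(ok ∨ (¬on))) ∨ h))))) ∧ (g → ((ok → (¬(ok ∨ (¬on)))) ∧ ((¬(ok ∨ (¬on))) ∨ h)))
Answer: WP = ((¬g) → (((¬g) → (g ∧ (ok → (¬(ok ∨ (¬on)))) ∧ ((¬(ok ∨ (¬on))) ∨ h))) ∧ (g → ((ok → (¬(ok ∨ (¬on)))) ∧ ((¬(ok ∨ (¬on))) ∨ h))))) ∧ (g → ((ok → (¬(ok ∨ (¬on)))) ∧ ((¬(ok ∨ (¬on))) ∨ h)))


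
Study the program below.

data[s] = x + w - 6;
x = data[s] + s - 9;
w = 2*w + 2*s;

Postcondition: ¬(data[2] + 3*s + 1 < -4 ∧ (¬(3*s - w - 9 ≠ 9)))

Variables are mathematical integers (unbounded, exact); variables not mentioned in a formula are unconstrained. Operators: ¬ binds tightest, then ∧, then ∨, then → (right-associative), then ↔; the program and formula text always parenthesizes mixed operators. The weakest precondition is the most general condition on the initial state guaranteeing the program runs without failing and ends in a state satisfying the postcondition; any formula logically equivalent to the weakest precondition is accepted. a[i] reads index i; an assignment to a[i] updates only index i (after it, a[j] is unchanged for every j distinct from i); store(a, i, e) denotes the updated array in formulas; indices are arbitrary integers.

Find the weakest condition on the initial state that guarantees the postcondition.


Working backward. After the program, the postcondition ¬(data[2] + 3*s + 1 < -4 ∧ (¬(3*s - w - 9 ≠ 9))) must hold; in canonical form it is ¬(data[2] + 3*s < -5 ∧ (¬(3*s ≠ w + 18))).
Before w := 2*w + 2*s: ¬(data[2] + 3*s < -5 ∧ (¬(s ≠ 2*w + 18)))
Before x := data[s] + s - 9: ¬(data[2] + 3*s < -5 ∧ (¬(s ≠ 2*w + 18)))
Before data[s] := x + w - 6: ¬(store(data, s, w + x - 6)[2] + 3*s < -5 ∧ (¬(s ≠ 2*w + 18)))
Answer: WP = ¬(store(data, s, w + x - 6)[2] + 3*s < -5 ∧ (¬(s ≠ 2*w + 18)))


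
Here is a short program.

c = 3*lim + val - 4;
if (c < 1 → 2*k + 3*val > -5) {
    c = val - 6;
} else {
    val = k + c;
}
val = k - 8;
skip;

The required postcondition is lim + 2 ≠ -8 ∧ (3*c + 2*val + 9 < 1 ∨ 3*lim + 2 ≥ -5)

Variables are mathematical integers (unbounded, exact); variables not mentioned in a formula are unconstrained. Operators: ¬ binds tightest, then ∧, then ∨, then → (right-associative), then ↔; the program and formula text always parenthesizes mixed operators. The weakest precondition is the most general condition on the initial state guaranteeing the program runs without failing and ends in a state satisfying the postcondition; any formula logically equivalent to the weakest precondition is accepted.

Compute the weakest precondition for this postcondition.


Working backward. After the program, the postcondition lim + 2 ≠ -8 ∧ (3*c + 2*val + 9 < 1 ∨ 3*lim + 2 ≥ -5) must hold; in canonical form it is lim ≠ -10 ∧ (3*c + 2*val < -8 ∨ 3*lim ≥ -7).
Before skip: lim ≠ -10 ∧ (3*c + 2*val < -8 ∨ 3*lim ≥ -7)
Before val := k - 8: lim ≠ -10 ∧ (3*c + 2*k < 8 ∨ 3*lim ≥ -7)
Then branch requires lim ≠ -10 ∧ (2*k + 3*val < 26 ∨ 3*lim ≥ -7); else branch requires lim ≠ -10 ∧ (3*c + 2*k < 8 ∨ 3*lim ≥ -7).
Before the if: ((c < 1 → 2*k + 3*val > -5) → (lim ≠ -10 ∧ (2*k + 3*val < 26 ∨ 3*lim ≥ -7))) ∧ ((¬(c < 1 → 2*k + 3*val > -5)) → (lim ≠ -10 ∧ (3*c + 2*k < 8 ∨ 3*lim ≥ -7)))
Before c := 3*lim + val - 4: ((3*lim + val < 5 → 2*k + 3*val > -5) → (lim ≠ -10 ∧ (2*k + 3*val < 26 ∨ 3*lim ≥ -7))) ∧ ((¬(3*lim + val < 5 → 2*k + 3*val > -5)) → (lim ≠ -10 ∧ (2*k + 9*lim + 3*val < 20 ∨ 3*lim ≥ -7)))
Answer: WP = ((3*lim + val < 5 → 2*k + 3*val > -5) → (lim ≠ -10 ∧ (2*k + 3*val < 26 ∨ 3*lim ≥ -7))) ∧ ((¬(3*lim + val < 5 → 2*k + 3*val > -5)) → (lim ≠ -10 ∧ (2*k + 9*lim + 3*val < 20 ∨ 3*lim ≥ -7)))


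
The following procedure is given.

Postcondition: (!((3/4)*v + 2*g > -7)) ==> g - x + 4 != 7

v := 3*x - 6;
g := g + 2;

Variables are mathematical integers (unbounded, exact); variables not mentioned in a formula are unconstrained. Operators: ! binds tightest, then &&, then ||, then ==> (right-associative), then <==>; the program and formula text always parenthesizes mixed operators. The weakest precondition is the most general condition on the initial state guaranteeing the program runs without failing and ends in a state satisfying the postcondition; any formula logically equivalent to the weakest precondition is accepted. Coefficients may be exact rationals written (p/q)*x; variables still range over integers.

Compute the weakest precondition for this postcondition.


Working backward. After the program, the postcondition (!((3/4)*v + 2*g > -7)) ==> g - x + 4 != 7 must hold; in canonical form it is (!(2*g + (3/4)*v > -7)) ==> g != x + 3.
Before g := g + 2: (!(2*g + (3/4)*v > -11)) ==> g != x + 1
Before v := 3*x - 6: (!(2*g + (9/4)*x > -13/2)) ==> g != x + 1
Answer: WP = (!(2*g + (9/4)*x > -13/2)) ==> g != x + 1


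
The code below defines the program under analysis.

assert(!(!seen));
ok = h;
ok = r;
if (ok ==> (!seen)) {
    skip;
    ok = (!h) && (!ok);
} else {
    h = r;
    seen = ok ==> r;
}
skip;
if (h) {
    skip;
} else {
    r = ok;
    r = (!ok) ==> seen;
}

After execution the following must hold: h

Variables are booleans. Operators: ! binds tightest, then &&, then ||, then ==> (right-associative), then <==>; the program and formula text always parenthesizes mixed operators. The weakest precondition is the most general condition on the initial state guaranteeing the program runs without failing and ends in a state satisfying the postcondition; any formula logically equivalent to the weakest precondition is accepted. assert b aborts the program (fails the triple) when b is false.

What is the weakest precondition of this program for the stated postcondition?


Working backward. After the program, h must hold.
Then branch requires h; else branch requires h.
Before the if: (!h) ==> h
Before skip: (!h) ==> h
Then branch requires (!h) ==> h; else branch requires (!r) ==> r.
Before the if: ((ok ==> (!seen)) ==> ((!h) ==> h)) && ((!(ok ==> (!seen))) ==> ((!r) ==> r))
Before ok := r: ((r ==> (!seen)) ==> ((!h) ==> h)) && ((!(r ==> (!seen))) ==> ((!r) ==> r))
Before ok := h: ((r ==> (!seen)) ==> ((!h) ==> h)) && ((!(r ==> (!seen))) ==> ((!r) ==> r))
Before assert !(!seen): seen && ((r ==> (!seen)) ==> ((!h) ==> h)) && ((!(r ==> (!seen))) ==> ((!r) ==> r))
Answer: WP = seen && ((r ==> (!seen)) ==> ((!h) ==> h)) && ((!(r ==> (!seen))) ==> ((!r) ==> r))


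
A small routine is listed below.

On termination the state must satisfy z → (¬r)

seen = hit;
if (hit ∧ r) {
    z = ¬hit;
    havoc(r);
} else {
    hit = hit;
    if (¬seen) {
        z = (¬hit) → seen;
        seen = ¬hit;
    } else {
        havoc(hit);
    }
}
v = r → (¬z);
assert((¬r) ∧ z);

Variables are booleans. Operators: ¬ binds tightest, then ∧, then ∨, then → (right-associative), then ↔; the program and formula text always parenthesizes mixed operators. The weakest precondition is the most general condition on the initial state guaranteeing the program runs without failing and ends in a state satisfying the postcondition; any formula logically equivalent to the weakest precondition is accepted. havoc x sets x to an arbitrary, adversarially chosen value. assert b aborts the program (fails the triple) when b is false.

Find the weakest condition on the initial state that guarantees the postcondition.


Working backward. After the program, z → (¬r) must hold.
Before assert (¬r) ∧ z: (¬r) ∧ z ∧ (z → (¬r))
Before v := r → (¬z): (¬r) ∧ z ∧ (z → (¬r))
Then branch requires false; else branch requires ((¬seen) → ((¬r) ∧ ((¬hit) → seen) ∧ (((¬hit) → seen) → (¬r)))) ∧ (seen → ((¬r) ∧ z ∧ (z → (¬r)))).
Before the if: (¬(hit ∧ r)) ∧ ((¬(hit ∧ r)) → (((¬seen) → ((¬r) ∧ ((¬hit) → seen) ∧ (((¬hit) → seen) → (¬r)))) ∧ (seen → ((¬r) ∧ z ∧ (z → (¬r))))))
Before seen := hit: (¬(hit ∧ r)) ∧ ((¬(hit ∧ r)) → (((¬hit) → ((¬r) ∧ ((¬hit) → hit) ∧ (((¬hit) → hit) → (¬r)))) ∧ (hit → ((¬r) ∧ z ∧ (z → (¬r))))))
Answer: WP = (¬(hit ∧ r)) ∧ ((¬(hit ∧ r)) → (((¬hit) → ((¬r) ∧ ((¬hit) → hit) ∧ (((¬hit) → hit) → (¬r)))) ∧ (hit → ((¬r) ∧ z ∧ (z → (¬r))))))


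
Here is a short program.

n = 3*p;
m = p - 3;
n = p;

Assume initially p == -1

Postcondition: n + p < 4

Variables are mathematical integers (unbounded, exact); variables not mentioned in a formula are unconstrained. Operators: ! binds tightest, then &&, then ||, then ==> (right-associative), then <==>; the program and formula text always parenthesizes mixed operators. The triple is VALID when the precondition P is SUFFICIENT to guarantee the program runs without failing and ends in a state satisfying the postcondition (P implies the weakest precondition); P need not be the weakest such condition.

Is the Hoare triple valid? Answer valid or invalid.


Working backward. After the program, n + p < 4 must hold.
Before n := p: 2*p < 4
Before m := p - 3: 2*p < 4
Before n := 3*p: 2*p < 4
The weakest precondition is 2*p < 4.
Check whether p == -1 implies it.
Every state satisfying the precondition satisfies the weakest precondition: the implication holds.
Answer: valid


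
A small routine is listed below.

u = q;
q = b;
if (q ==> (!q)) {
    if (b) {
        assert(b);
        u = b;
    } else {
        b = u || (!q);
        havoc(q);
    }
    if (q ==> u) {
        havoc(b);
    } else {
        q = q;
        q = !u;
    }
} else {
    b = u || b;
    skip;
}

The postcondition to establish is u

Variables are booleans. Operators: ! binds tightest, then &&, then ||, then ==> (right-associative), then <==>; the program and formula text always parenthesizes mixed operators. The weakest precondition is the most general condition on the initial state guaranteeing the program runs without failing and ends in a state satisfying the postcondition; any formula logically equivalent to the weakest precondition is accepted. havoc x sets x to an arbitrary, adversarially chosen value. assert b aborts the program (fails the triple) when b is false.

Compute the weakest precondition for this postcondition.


Working backward. After the program, u must hold.
Then branch requires (b ==> (b && ((q ==> b) ==> b) && ((!(q ==> b)) ==> b))) && ((!b) ==> (((!u) ==> u) && u)); else branch requires u.
Before the if: ((q ==> (!q)) ==> ((b ==> (b && ((q ==> b) ==> b) && ((!(q ==> b)) ==> b))) && ((!b) ==> (((!u) ==> u) && u)))) && ((!(q ==> (!q))) ==> u)
Before q := b: ((b ==> (!b)) ==> ((!b) ==> (((!u) ==> u) && u))) && ((!(b ==> (!b))) ==> u)
Before u := q: ((b ==> (!b)) ==> ((!b) ==> (((!q) ==> q) && q))) && ((!(b ==> (!b))) ==> q)
Answer: WP = ((b ==> (!b)) ==> ((!b) ==> (((!q) ==> q) && q))) && ((!(b ==> (!b))) ==> q)


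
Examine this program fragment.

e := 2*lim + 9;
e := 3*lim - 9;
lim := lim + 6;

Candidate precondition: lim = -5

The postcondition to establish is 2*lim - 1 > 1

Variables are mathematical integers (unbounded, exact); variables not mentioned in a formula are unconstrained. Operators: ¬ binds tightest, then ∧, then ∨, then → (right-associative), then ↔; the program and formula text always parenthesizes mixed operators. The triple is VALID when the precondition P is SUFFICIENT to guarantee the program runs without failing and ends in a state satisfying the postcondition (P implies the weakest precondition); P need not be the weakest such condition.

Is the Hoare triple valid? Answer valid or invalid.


Working backward. After the program, the postcondition 2*lim - 1 > 1 must hold; in canonical form it is 2*lim > 2.
Before lim := lim + 6: 2*lim > -10
Before e := 3*lim - 9: 2*lim > -10
Before e := 2*lim + 9: 2*lim > -10
The weakest precondition is 2*lim > -10.
Check whether lim = -5 implies it.
Countermodel: at the initial state lim = -5, the precondition holds but the weakest precondition fails.
Answer: invalid


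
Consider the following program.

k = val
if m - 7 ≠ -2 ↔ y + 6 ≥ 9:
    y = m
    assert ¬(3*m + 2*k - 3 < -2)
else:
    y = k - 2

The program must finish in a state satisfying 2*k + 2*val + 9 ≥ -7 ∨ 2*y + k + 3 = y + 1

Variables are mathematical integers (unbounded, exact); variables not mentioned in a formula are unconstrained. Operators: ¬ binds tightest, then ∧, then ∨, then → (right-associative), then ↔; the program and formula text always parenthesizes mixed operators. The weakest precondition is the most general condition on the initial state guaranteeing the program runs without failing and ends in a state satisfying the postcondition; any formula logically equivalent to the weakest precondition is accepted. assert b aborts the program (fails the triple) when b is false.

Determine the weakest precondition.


Working backward. After the program, the postcondition 2*k + 2*val + 9 ≥ -7 ∨ 2*y + k + 3 = y + 1 must hold; in canonical form it is 2*k + 2*val ≥ -16 ∨ k + y = -2.
Then branch requires (¬(2*k + 3*m < 1)) ∧ (2*k + 2*val ≥ -16 ∨ k + m = -2); else branch requires 2*k + 2*val ≥ -16 ∨ 2*k = 0.
Before the if: ((m ≠ 5 ↔ y ≥ 3) → ((¬(2*k + 3*m < 1)) ∧ (2*k + 2*val ≥ -16 ∨ k + m = -2))) ∧ ((¬(m ≠ 5 ↔ y ≥ 3)) → (2*k + 2*val ≥ -16 ∨ 2*k = 0))
Before k := val: ((m ≠ 5 ↔ y ≥ 3) → ((¬(3*m + 2*val < 1)) ∧ (4*val ≥ -16 ∨ m + val = -2))) ∧ ((¬(m ≠ 5 ↔ y ≥ 3)) → (4*val ≥ -16 ∨ 2*val = 0))
Answer: WP = ((m ≠ 5 ↔ y ≥ 3) → ((¬(3*m + 2*val < 1)) ∧ (4*val ≥ -16 ∨ m + val = -2))) ∧ ((¬(m ≠ 5 ↔ y ≥ 3)) → (4*val ≥ -16 ∨ 2*val = 0))


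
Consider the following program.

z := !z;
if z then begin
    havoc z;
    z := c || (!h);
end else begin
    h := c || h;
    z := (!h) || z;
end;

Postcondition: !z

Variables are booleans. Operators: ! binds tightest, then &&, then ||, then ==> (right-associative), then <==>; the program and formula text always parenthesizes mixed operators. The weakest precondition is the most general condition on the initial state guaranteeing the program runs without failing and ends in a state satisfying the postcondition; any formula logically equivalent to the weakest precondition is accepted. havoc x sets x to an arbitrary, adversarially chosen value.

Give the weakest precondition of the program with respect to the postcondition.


Working backward. After the program, !z must hold.
Then branch requires !(c || (!h)); else branch requires !((!(c || h)) || z).
Before the if: (z ==> (!(c || (!h)))) && ((!z) ==> (!((!(c || h)) || z)))
Before z := !z: ((!z) ==> (!(c || (!h)))) && (z ==> (!((!(c || h)) || (!z))))
Answer: WP = ((!z) ==> (!(c || (!h)))) && (z ==> (!((!(c || h)) || (!z))))


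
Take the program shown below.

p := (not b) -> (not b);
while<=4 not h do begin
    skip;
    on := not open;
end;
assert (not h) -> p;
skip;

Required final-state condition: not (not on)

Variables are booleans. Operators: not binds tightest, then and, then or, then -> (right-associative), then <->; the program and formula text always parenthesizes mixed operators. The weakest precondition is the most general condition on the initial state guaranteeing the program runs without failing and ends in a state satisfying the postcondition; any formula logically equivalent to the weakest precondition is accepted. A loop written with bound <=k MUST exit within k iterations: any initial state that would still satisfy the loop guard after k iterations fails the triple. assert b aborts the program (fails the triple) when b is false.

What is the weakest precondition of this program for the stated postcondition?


Working backward. After the program, the postcondition not (not on) must hold; in canonical form it is on.
Before skip: on
Before assert (not h) -> p: ((not h) -> p) and on
Before the loop (bound <=4), unroll the exhaustion recursion (WP_0 = exit-now case; WP_j = one more guarded iteration, up to j = 4):
  WP_0: h and ((not h) -> p) and on
  WP_1: ((not h) -> (h and ((not h) -> p) and (not open))) and (h -> (((not h) -> p) and on))
  WP_2: ((not h) -> (((not h) -> (h and ((not h) -> p) and (not open))) and (h -> (((not h) -> p) and (not open))))) and (h -> (((not h) -> p) and on))
  WP_3: ((not h) -> (((not h) -> (((not h) -> (h and ((not h) -> p) and (not open))) and (h -> (((not h) -> p) and (not open))))) and (h -> (((not h) -> p) and (not open))))) and (h -> (((not h) -> p) and on))
  WP_4: ((not h) -> (((not h) -> (((not h) -> (((not h) -> (h and ((not h) -> p) and (not open))) and (h -> (((not h) -> p) and (not open))))) and (h -> (((not h) -> p) and (not open))))) and (h -> (((not h) -> p) and (not open))))) and (h -> (((not h) -> p) and on))
So before the loop: ((not h) -> (((not h) -> (((not h) -> (((not h) -> (h and ((not h) -> p) and (not open))) and (h -> (((not h) -> p) and (not open))))) and (h -> (((not h) -> p) and (not open))))) and (h -> (((not h) -> p) and (not open))))) and (h -> (((not h) -> p) and on))
Before p := (not b) -> (not b): ((not h) -> (((not h) -> (((not h) -> (((not h) -> (h and (not open))) and (h -> (not open)))) and (h -> (not open)))) and (h -> (not open)))) and (h -> on)
Answer: WP = ((not h) -> (((not h) -> (((not h) -> (((not h) -> (h and (not open))) and (h -> (not open)))) and (h -> (not open)))) and (h -> (not open)))) and (h -> on)


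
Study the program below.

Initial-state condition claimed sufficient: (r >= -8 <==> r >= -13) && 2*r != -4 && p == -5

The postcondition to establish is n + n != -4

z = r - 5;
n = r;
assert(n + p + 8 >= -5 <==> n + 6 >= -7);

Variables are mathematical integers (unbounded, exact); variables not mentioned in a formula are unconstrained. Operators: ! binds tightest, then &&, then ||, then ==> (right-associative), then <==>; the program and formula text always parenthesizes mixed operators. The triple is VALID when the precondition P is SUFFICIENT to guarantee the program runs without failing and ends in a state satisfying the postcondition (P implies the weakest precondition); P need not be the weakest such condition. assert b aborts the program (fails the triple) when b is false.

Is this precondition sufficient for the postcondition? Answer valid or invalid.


Working backward. After the program, the postcondition n + n != -4 must hold; in canonical form it is 2*n != -4.
Before assert n + p + 8 >= -5 <==> n + 6 >= -7: (n + p >= -13 <==> n >= -13) && 2*n != -4
Before n := r: (p + r >= -13 <==> r >= -13) && 2*r != -4
Before z := r - 5: (p + r >= -13 <==> r >= -13) && 2*r != -4
The weakest precondition is (p + r >= -13 <==> r >= -13) && 2*r != -4.
Check whether (r >= -8 <==> r >= -13) && 2*r != -4 && p == -5 implies it.
Every state satisfying the precondition satisfies the weakest precondition: the implication holds.
Answer: valid


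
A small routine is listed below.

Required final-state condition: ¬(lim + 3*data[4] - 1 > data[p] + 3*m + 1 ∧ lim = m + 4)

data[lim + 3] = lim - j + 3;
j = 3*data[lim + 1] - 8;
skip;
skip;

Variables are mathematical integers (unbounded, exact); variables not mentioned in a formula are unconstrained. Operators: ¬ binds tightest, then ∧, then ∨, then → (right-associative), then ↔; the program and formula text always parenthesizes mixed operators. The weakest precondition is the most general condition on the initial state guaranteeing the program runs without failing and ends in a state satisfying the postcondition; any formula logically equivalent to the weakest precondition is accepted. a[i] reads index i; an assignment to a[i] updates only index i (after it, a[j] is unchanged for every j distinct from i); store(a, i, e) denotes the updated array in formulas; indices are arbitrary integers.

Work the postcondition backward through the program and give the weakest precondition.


Working backward. After the program, the postcondition ¬(lim + 3*data[4] - 1 > data[p] + 3*m + 1 ∧ lim = m + 4) must hold; in canonical form it is ¬(3*data[4] + lim > data[p] + 3*m + 2 ∧ lim = m + 4).
Before skip: ¬(3*data[4] + lim > data[p] + 3*m + 2 ∧ lim = m + 4)
Before skip: ¬(3*data[4] + lim > data[p] + 3*m + 2 ∧ lim = m + 4)
Before j := 3*data[lim + 1] - 8: ¬(3*data[4] + lim > data[p] + 3*m + 2 ∧ lim = m + 4)
Before data[lim + 3] := lim - j + 3: ¬(3*store(data, lim + 3, -j + lim + 3)[4] + lim > store(data, lim + 3, -j + lim + 3)[p] + 3*m + 2 ∧ lim = m + 4)
Answer: WP = ¬(3*store(data, lim + 3, -j + lim + 3)[4] + lim > store(data, lim + 3, -j + lim + 3)[p] + 3*m + 2 ∧ lim = m + 4)
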